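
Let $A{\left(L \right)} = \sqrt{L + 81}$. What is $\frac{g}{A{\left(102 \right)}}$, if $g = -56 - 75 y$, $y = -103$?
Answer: $\frac{7669 \sqrt{183}}{183} \approx 566.91$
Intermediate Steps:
$g = 7669$ ($g = -56 - -7725 = -56 + 7725 = 7669$)
$A{\left(L \right)} = \sqrt{81 + L}$
$\frac{g}{A{\left(102 \right)}} = \frac{7669}{\sqrt{81 + 102}} = \frac{7669}{\sqrt{183}} = 7669 \frac{\sqrt{183}}{183} = \frac{7669 \sqrt{183}}{183}$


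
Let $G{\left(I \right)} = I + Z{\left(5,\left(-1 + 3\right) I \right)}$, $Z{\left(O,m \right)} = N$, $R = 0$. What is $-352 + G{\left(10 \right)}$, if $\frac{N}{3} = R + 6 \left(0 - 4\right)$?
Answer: $-414$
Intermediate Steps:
$N = -72$ ($N = 3 \left(0 + 6 \left(0 - 4\right)\right) = 3 \left(0 + 6 \left(-4\right)\right) = 3 \left(0 - 24\right) = 3 \left(-24\right) = -72$)
$Z{\left(O,m \right)} = -72$
$G{\left(I \right)} = -72 + I$ ($G{\left(I \right)} = I - 72 = -72 + I$)
$-352 + G{\left(10 \right)} = -352 + \left(-72 + 10\right) = -352 - 62 = -414$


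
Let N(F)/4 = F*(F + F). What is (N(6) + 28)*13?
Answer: 4108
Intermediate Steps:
N(F) = 8*F**2 (N(F) = 4*(F*(F + F)) = 4*(F*(2*F)) = 4*(2*F**2) = 8*F**2)
(N(6) + 28)*13 = (8*6**2 + 28)*13 = (8*36 + 28)*13 = (288 + 28)*13 = 316*13 = 4108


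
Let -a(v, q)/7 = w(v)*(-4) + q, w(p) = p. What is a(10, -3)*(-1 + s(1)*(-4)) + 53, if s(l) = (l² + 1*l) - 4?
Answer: 2160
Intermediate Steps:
s(l) = -4 + l + l² (s(l) = (l² + l) - 4 = (l + l²) - 4 = -4 + l + l²)
a(v, q) = -7*q + 28*v (a(v, q) = -7*(v*(-4) + q) = -7*(-4*v + q) = -7*(q - 4*v) = -7*q + 28*v)
a(10, -3)*(-1 + s(1)*(-4)) + 53 = (-7*(-3) + 28*10)*(-1 + (-4 + 1 + 1²)*(-4)) + 53 = (21 + 280)*(-1 + (-4 + 1 + 1)*(-4)) + 53 = 301*(-1 - 2*(-4)) + 53 = 301*(-1 + 8) + 53 = 301*7 + 53 = 2107 + 53 = 2160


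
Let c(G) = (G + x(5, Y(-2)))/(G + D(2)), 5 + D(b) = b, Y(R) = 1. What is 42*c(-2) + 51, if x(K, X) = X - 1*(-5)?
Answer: 87/5 ≈ 17.400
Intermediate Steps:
x(K, X) = 5 + X (x(K, X) = X + 5 = 5 + X)
D(b) = -5 + b
c(G) = (6 + G)/(-3 + G) (c(G) = (G + (5 + 1))/(G + (-5 + 2)) = (G + 6)/(G - 3) = (6 + G)/(-3 + G))
42*c(-2) + 51 = 42*((6 - 2)/(-3 - 2)) + 51 = 42*(4/(-5)) + 51 = 42*(-⅕*4) + 51 = 42*(-⅘) + 51 = -168/5 + 51 = 87/5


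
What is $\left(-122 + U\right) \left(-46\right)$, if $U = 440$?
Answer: $-14628$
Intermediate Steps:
$\left(-122 + U\right) \left(-46\right) = \left(-122 + 440\right) \left(-46\right) = 318 \left(-46\right) = -14628$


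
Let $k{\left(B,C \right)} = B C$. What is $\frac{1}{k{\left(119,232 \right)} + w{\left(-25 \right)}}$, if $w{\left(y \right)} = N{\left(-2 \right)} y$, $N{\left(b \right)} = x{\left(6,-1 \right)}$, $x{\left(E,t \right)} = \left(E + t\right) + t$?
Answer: $\frac{1}{27508} \approx 3.6353 \cdot 10^{-5}$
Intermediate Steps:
$x{\left(E,t \right)} = E + 2 t$
$N{\left(b \right)} = 4$ ($N{\left(b \right)} = 6 + 2 \left(-1\right) = 6 - 2 = 4$)
$w{\left(y \right)} = 4 y$
$\frac{1}{k{\left(119,232 \right)} + w{\left(-25 \right)}} = \frac{1}{119 \cdot 232 + 4 \left(-25\right)} = \frac{1}{27608 - 100} = \frac{1}{27508}$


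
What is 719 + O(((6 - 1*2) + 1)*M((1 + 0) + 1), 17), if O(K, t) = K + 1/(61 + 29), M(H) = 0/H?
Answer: 64711/90 ≈ 719.01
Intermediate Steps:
M(H) = 0
O(K, t) = 1/90 + K (O(K, t) = K + 1/90 = 1/90 + K)
719 + O(((6 - 1*2) + 1)*M((1 + 0) + 1), 17) = 719 + (1/90 + ((6 - 1*2) + 1)*0) = 719 + (1/90 + ((6 - 2) + 1)*0) = 719 + (1/90 + (4 + 1)*0) = 719 + (1/90 + 5*0) = 719 + (1/90 + 0) = 719 + 1/90 = 64711/90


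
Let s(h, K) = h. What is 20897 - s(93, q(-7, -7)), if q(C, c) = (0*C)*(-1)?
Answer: 20804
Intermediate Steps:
q(C, c) = 0 (q(C, c) = 0*(-1) = 0)
20897 - s(93, q(-7, -7)) = 20897 - 1*93 = 20897 - 93 = 20804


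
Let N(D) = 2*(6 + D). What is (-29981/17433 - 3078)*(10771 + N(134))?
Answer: -593314431505/17433 ≈ -3.4034e+7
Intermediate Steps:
N(D) = 12 + 2*D
(-29981/17433 - 3078)*(10771 + N(134)) = (-29981/17433 - 3078)*(10771 + (12 + 2*134)) = (-29981*1/17433 - 3078)*(10771 + (12 + 268)) = (-29981/17433 - 3078)*(10771 + 280) = -53688755/17433*11051 = -593314431505/17433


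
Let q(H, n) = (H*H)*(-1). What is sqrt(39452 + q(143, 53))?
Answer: sqrt(19003) ≈ 137.85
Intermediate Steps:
q(H, n) = -H**2 (q(H, n) = H**2*(-1) = -H**2)
sqrt(39452 + q(143, 53)) = sqrt(39452 - 1*143**2) = sqrt(39452 - 1*20449) = sqrt(39452 - 20449) = sqrt(19003)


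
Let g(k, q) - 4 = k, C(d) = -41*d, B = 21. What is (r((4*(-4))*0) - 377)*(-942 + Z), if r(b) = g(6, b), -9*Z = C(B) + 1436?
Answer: 3322451/9 ≈ 3.6916e+5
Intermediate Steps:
Z = -575/9 (Z = -(-41*21 + 1436)/9 = -(-861 + 1436)/9 = -⅑*575 = -575/9 ≈ -63.889)
g(k, q) = 4 + k
r(b) = 10 (r(b) = 4 + 6 = 10)
(r((4*(-4))*0) - 377)*(-942 + Z) = (10 - 377)*(-942 - 575/9) = -367*(-9053/9) = 3322451/9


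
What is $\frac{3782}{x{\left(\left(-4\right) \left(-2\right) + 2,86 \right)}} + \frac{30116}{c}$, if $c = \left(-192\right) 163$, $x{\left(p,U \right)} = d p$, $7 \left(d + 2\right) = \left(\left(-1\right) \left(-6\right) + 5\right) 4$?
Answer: $\frac{5690941}{65200} \approx 87.284$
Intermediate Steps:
$d = \frac{30}{7}$ ($d = -2 + \frac{\left(\left(-1\right) \left(-6\right) + 5\right) 4}{7} = -2 + \frac{\left(6 + 5\right) 4}{7} = -2 + \frac{11 \cdot 4}{7} = -2 + \frac{1}{7} \cdot 44 = -2 + \frac{44}{7} = \frac{30}{7} \approx 4.2857$)
$x{\left(p,U \right)} = \frac{30 p}{7}$
$c = -31296$
$\frac{3782}{x{\left(\left(-4\right) \left(-2\right) + 2,86 \right)}} + \frac{30116}{c} = \frac{3782}{\frac{30}{7} \left(\left(-4\right) \left(-2\right) + 2\right)} + \frac{30116}{-31296} = \frac{3782}{\frac{30}{7} \left(8 + 2\right)} + 30116 \left(- \frac{1}{31296}\right) = \frac{3782}{\frac{30}{7} \cdot 10} - \frac{7529}{7824} = \frac{3782}{\frac{300}{7}} - \frac{7529}{7824} = 3782 \cdot \frac{7}{300} - \frac{7529}{7824} = \frac{13237}{150} - \frac{7529}{7824} = \frac{5690941}{65200}$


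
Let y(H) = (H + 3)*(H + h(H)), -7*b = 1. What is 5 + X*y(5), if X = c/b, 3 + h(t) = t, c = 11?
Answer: -4307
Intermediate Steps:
b = -1/7 (b = -1/7*1 = -1/7 ≈ -0.14286)
h(t) = -3 + t
X = -77 (X = 11/(-1/7) = 11*(-7) = -77)
y(H) = (-3 + 2*H)*(3 + H) (y(H) = (H + 3)*(H + (-3 + H)) = (3 + H)*(-3 + 2*H) = (-3 + 2*H)*(3 + H))
5 + X*y(5) = 5 - 77*(-9 + 2*5**2 + 3*5) = 5 - 77*(-9 + 2*25 + 15) = 5 - 77*(-9 + 50 + 15) = 5 - 77*56 = 5 - 4312 = -4307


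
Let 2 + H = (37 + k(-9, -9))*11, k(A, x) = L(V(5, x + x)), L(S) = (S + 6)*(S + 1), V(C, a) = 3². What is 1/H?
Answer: 1/2055 ≈ 0.00048662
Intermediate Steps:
V(C, a) = 9
L(S) = (1 + S)*(6 + S) (L(S) = (6 + S)*(1 + S) = (1 + S)*(6 + S))
k(A, x) = 150 (k(A, x) = 6 + 9² + 7*9 = 6 + 81 + 63 = 150)
H = 2055 (H = -2 + (37 + 150)*11 = -2 + 187*11 = -2 + 2057 = 2055)
1/H = 1/2055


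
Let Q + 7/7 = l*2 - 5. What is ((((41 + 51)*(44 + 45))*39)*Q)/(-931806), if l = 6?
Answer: -106444/51767 ≈ -2.0562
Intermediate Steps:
Q = 6 (Q = -1 + (6*2 - 5) = -1 + (12 - 5) = -1 + 7 = 6)
((((41 + 51)*(44 + 45))*39)*Q)/(-931806) = ((((41 + 51)*(44 + 45))*39)*6)/(-931806) = (((92*89)*39)*6)*(-1/931806) = ((8188*39)*6)*(-1/931806) = (319332*6)*(-1/931806) = 1915992*(-1/931806) = -106444/51767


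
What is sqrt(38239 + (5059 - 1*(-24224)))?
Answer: 7*sqrt(1378) ≈ 259.85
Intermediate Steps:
sqrt(38239 + (5059 - 1*(-24224))) = sqrt(38239 + (5059 + 24224)) = sqrt(38239 + 29283) = sqrt(67522) = 7*sqrt(1378)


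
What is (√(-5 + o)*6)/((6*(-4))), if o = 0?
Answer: -I*√5/4 ≈ -0.55902*I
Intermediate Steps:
(√(-5 + o)*6)/((6*(-4))) = (√(-5 + 0)*6)/((6*(-4))) = (√(-5)*6)/(-24) = ((I*√5)*6)*(-1/24) = (6*I*√5)*(-1/24) = -I*√5/4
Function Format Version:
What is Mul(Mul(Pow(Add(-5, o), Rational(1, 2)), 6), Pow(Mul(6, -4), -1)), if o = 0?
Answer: Mul(Rational(-1, 4), I, Pow(5, Rational(1, 2))) ≈ Mul(-0.55902, I)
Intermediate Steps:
Mul(Mul(Pow(Add(-5, o), Rational(1, 2)), 6), Pow(Mul(6, -4), -1)) = Mul(Mul(Pow(Add(-5, 0), Rational(1, 2)), 6), Pow(Mul(6, -4), -1)) = Mul(Mul(Pow(-5, Rational(1, 2)), 6), Pow(-24, -1)) = Mul(Mul(Mul(I, Pow(5, Rational(1, 2))), 6), Rational(-1, 24)) = Mul(Mul(6, I, Pow(5, Rational(1, 2))), Rational(-1, 24)) = Mul(Rational(-1, 4), I, Pow(5, Rational(1, 2)))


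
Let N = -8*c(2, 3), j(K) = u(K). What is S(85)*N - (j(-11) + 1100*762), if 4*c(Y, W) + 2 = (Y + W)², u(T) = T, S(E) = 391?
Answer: -856175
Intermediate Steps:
c(Y, W) = -½ + (W + Y)²/4 (c(Y, W) = -½ + (Y + W)²/4 = -½ + (W + Y)²/4)
j(K) = K
N = -46 (N = -8*(-½ + (3 + 2)²/4) = -8*(-½ + (¼)*5²) = -8*(-½ + (¼)*25) = -8*(-½ + 25/4) = -8*23/4 = -46)
S(85)*N - (j(-11) + 1100*762) = 391*(-46) - (-11 + 1100*762) = -17986 - (-11 + 838200) = -17986 - 1*838189 = -17986 - 838189 = -856175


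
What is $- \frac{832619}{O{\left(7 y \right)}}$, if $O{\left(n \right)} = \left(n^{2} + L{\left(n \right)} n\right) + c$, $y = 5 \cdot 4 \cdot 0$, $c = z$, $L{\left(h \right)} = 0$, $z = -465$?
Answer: $\frac{832619}{465} \approx 1790.6$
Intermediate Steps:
$c = -465$
$y = 0$ ($y = 20 \cdot 0 = 0$)
$O{\left(n \right)} = -465 + n^{2}$ ($O{\left(n \right)} = \left(n^{2} + 0 n\right) - 465 = \left(n^{2} + 0\right) - 465 = n^{2} - 465 = -465 + n^{2}$)
$- \frac{832619}{O{\left(7 y \right)}} = - \frac{832619}{-465 + \left(7 \cdot 0\right)^{2}} = - \frac{832619}{-465 + 0^{2}} = - \frac{832619}{-465 + 0} = - \frac{832619}{-465} = \left(-832619\right) \left(- \frac{1}{465}\right) = \frac{832619}{465}$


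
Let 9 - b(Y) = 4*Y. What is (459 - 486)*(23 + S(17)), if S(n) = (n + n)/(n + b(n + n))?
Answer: -33696/55 ≈ -612.65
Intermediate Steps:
b(Y) = 9 - 4*Y
S(n) = 2*n/(9 - 7*n) (S(n) = (n + n)/(n + (9 - 4*(n + n))) = (2*n)/(n + (9 - 8*n)) = (2*n)/(9 - 7*n) = 2*n/(9 - 7*n))
(459 - 486)*(23 + S(17)) = (459 - 486)*(23 + 2*17/(9 - 7*17)) = -27*(23 + 2*17/(9 - 119)) = -27*(23 + 2*17/(-110)) = -27*(23 + 2*17*(-1/110)) = -27*(23 - 17/55) = -27*1248/55 = -33696/55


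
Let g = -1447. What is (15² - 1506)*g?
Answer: 1853607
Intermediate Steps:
(15² - 1506)*g = (15² - 1506)*(-1447) = (225 - 1506)*(-1447) = -1281*(-1447) = 1853607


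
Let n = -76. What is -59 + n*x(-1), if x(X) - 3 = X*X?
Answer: -363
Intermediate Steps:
x(X) = 3 + X² (x(X) = 3 + X*X = 3 + X²)
-59 + n*x(-1) = -59 - 76*(3 + (-1)²) = -59 - 76*(3 + 1) = -59 - 76*4 = -59 - 304 = -363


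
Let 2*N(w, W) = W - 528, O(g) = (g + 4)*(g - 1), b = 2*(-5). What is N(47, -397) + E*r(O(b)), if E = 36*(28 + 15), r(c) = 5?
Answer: 14555/2 ≈ 7277.5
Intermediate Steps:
b = -10
O(g) = (-1 + g)*(4 + g) (O(g) = (4 + g)*(-1 + g) = (-1 + g)*(4 + g))
N(w, W) = -264 + W/2 (N(w, W) = (W - 528)/2 = (-528 + W)/2 = -264 + W/2)
E = 1548 (E = 36*43 = 1548)
N(47, -397) + E*r(O(b)) = (-264 + (1/2)*(-397)) + 1548*5 = (-264 - 397/2) + 7740 = -925/2 + 7740 = 14555/2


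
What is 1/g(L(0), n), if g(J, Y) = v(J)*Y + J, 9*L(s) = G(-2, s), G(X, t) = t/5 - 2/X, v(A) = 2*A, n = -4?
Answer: -9/7 ≈ -1.2857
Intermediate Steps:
G(X, t) = -2/X + t/5 (G(X, t) = t*(⅕) - 2/X = t/5 - 2/X = -2/X + t/5)
L(s) = ⅑ + s/45 (L(s) = (-2/(-2) + s/5)/9 = (-2*(-½) + s/5)/9 = (1 + s/5)/9 = ⅑ + s/45)
g(J, Y) = J + 2*J*Y (g(J, Y) = (2*J)*Y + J = 2*J*Y + J = J + 2*J*Y)
1/g(L(0), n) = 1/((⅑ + (1/45)*0)*(1 + 2*(-4))) = 1/((⅑ + 0)*(1 - 8)) = 1/((⅑)*(-7)) = 1/(-7/9) = -9/7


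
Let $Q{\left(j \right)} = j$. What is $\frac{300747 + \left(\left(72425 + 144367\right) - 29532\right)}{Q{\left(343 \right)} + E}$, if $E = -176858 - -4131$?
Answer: $- \frac{488007}{172384} \approx -2.8309$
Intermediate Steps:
$E = -172727$ ($E = -176858 + 4131 = -172727$)
$\frac{300747 + \left(\left(72425 + 144367\right) - 29532\right)}{Q{\left(343 \right)} + E} = \frac{300747 + \left(\left(72425 + 144367\right) - 29532\right)}{343 - 172727} = \frac{300747 + \left(216792 - 29532\right)}{-172384} = \left(300747 + 187260\right) \left(- \frac{1}{172384}\right) = 488007 \left(- \frac{1}{172384}\right) = - \frac{488007}{172384}$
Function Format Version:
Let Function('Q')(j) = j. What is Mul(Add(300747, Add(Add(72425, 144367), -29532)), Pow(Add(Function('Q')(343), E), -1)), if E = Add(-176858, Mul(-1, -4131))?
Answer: Rational(-488007, 172384) ≈ -2.8309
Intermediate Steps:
E = -172727 (E = Add(-176858, 4131) = -172727)
Mul(Add(300747, Add(Add(72425, 144367), -29532)), Pow(Add(Function('Q')(343), E), -1)) = Mul(Add(300747, Add(Add(72425, 144367), -29532)), Pow(Add(343, -172727), -1)) = Mul(Add(300747, Add(216792, -29532)), Pow(-172384, -1)) = Mul(Add(300747, 187260), Rational(-1, 172384)) = Mul(488007, Rational(-1, 172384)) = Rational(-488007, 172384)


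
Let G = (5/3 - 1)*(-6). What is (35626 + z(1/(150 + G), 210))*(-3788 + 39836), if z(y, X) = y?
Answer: 93749979528/73 ≈ 1.2842e+9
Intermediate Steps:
G = -4 (G = (5*(⅓) - 1)*(-6) = (5/3 - 1)*(-6) = (⅔)*(-6) = -4)
(35626 + z(1/(150 + G), 210))*(-3788 + 39836) = (35626 + 1/(150 - 4))*(-3788 + 39836) = (35626 + 1/146)*36048 = (5201397/146)*36048 = 93749979528/73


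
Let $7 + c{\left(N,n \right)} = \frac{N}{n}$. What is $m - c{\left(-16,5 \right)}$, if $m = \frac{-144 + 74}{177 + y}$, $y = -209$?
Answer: $\frac{991}{80} \approx 12.387$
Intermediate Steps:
$c{\left(N,n \right)} = -7 + \frac{N}{n}$
$m = \frac{35}{16}$ ($m = \frac{-144 + 74}{177 - 209} = - \frac{70}{-32} = \left(-70\right) \left(- \frac{1}{32}\right) = \frac{35}{16} \approx 2.1875$)
$m - c{\left(-16,5 \right)} = \frac{35}{16} - \left(-7 - \frac{16}{5}\right) = \frac{35}{16} - - \frac{51}{5} = \frac{35}{16} + \frac{51}{5} = \frac{991}{80}$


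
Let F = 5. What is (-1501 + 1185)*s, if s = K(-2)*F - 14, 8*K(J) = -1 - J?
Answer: 8453/2 ≈ 4226.5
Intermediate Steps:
K(J) = -⅛ - J/8 (K(J) = (-1 - J)/8 = -⅛ - J/8)
s = -107/8 (s = (-⅛ - ⅛*(-2))*5 - 14 = (-⅛ + ¼)*5 - 14 = (⅛)*5 - 14 = 5/8 - 14 = -107/8 ≈ -13.375)
(-1501 + 1185)*s = (-1501 + 1185)*(-107/8) = -316*(-107/8) = 8453/2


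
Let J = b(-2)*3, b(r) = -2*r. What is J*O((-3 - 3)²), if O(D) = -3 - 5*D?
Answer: -2196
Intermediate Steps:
J = 12 (J = -2*(-2)*3 = 4*3 = 12)
J*O((-3 - 3)²) = 12*(-3 - 5*(-3 - 3)²) = 12*(-3 - 5*(-6)²) = 12*(-3 - 5*36) = 12*(-3 - 180) = 12*(-183) = -2196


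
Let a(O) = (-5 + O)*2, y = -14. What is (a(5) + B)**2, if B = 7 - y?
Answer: 441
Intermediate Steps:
a(O) = -10 + 2*O
B = 21 (B = 7 - 1*(-14) = 7 + 14 = 21)
(a(5) + B)**2 = ((-10 + 2*5) + 21)**2 = ((-10 + 10) + 21)**2 = (0 + 21)**2 = 21**2 = 441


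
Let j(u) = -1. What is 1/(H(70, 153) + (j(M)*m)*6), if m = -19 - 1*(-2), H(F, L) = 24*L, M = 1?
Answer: 1/3774 ≈ 0.00026497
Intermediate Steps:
m = -17 (m = -19 + 2 = -17)
1/(H(70, 153) + (j(M)*m)*6) = 1/(24*153 - 1*(-17)*6) = 1/(3672 + 17*6) = 1/(3672 + 102) = 1/3774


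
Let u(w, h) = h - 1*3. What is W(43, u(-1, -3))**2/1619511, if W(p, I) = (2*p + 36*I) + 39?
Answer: 8281/1619511 ≈ 0.0051133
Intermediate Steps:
u(w, h) = -3 + h (u(w, h) = h - 3 = -3 + h)
W(p, I) = 39 + 2*p + 36*I
W(43, u(-1, -3))**2/1619511 = (39 + 2*43 + 36*(-3 - 3))**2/1619511 = (39 + 86 + 36*(-6))**2*(1/1619511) = (39 + 86 - 216)**2*(1/1619511) = (-91)**2*(1/1619511) = 8281*(1/1619511) = 8281/1619511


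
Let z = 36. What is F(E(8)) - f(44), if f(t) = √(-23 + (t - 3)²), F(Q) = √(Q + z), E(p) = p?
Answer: -√1658 + 2*√11 ≈ -34.085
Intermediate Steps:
F(Q) = √(36 + Q) (F(Q) = √(Q + 36) = √(36 + Q))
f(t) = √(-23 + (-3 + t)²)
F(E(8)) - f(44) = √(36 + 8) - √(-23 + (-3 + 44)²) = √44 - √(-23 + 41²) = 2*√11 - √(-23 + 1681) = 2*√11 - √1658 = -√1658 + 2*√11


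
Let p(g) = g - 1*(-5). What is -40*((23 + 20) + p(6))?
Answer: -2160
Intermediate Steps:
p(g) = 5 + g (p(g) = g + 5 = 5 + g)
-40*((23 + 20) + p(6)) = -40*((23 + 20) + (5 + 6)) = -40*(43 + 11) = -40*54 = -2160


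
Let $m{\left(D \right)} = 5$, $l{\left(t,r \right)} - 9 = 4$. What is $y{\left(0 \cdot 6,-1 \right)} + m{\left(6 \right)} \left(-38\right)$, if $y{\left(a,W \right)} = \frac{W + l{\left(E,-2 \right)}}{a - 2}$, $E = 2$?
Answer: $-196$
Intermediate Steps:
$l{\left(t,r \right)} = 13$ ($l{\left(t,r \right)} = 9 + 4 = 13$)
$y{\left(a,W \right)} = \frac{13 + W}{-2 + a}$ ($y{\left(a,W \right)} = \frac{W + 13}{a - 2} = \frac{13 + W}{-2 + a}$)
$y{\left(0 \cdot 6,-1 \right)} + m{\left(6 \right)} \left(-38\right) = \frac{13 - 1}{-2 + 0 \cdot 6} + 5 \left(-38\right) = \frac{1}{-2 + 0} \cdot 12 - 190 = \frac{1}{-2} \cdot 12 - 190 = \left(- \frac{1}{2}\right) 12 - 190 = -6 - 190 = -196$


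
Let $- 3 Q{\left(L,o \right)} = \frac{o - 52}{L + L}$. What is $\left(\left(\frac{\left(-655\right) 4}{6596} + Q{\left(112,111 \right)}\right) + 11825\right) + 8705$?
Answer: $\frac{22749330389}{1108128} \approx 20530.0$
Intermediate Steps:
$Q{\left(L,o \right)} = - \frac{-52 + o}{6 L}$ ($Q{\left(L,o \right)} = - \frac{\left(o - 52\right) \frac{1}{L + L}}{3} = - \frac{\left(-52 + o\right) \frac{1}{2 L}}{3} = - \frac{\frac{1}{2} \frac{1}{L} \left(-52 + o\right)}{3} = - \frac{-52 + o}{6 L}$)
$\left(\left(\frac{\left(-655\right) 4}{6596} + Q{\left(112,111 \right)}\right) + 11825\right) + 8705 = \left(\left(\frac{\left(-655\right) 4}{6596} + \frac{52 - 111}{6 \cdot 112}\right) + 11825\right) + 8705 = \left(\left(\left(-2620\right) \frac{1}{6596} + \frac{1}{6} \cdot \frac{1}{112} \left(52 - 111\right)\right) + 11825\right) + 8705 = \left(\left(- \frac{655}{1649} + \frac{1}{6} \cdot \frac{1}{112} \left(-59\right)\right) + 11825\right) + 8705 = \left(\left(- \frac{655}{1649} - \frac{59}{672}\right) + 11825\right) + 8705 = \left(- \frac{537451}{1108128} + 11825\right) + 8705 = \frac{13103076149}{1108128} + 8705 = \frac{22749330389}{1108128}$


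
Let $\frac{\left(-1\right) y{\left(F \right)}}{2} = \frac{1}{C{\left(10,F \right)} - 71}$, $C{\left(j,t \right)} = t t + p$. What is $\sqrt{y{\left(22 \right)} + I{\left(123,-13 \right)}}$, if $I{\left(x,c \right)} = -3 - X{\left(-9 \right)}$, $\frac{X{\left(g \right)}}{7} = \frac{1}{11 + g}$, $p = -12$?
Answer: $\frac{i \sqrt{4184034}}{802} \approx 2.5505 i$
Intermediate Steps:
$X{\left(g \right)} = \frac{7}{11 + g}$
$C{\left(j,t \right)} = -12 + t^{2}$ ($C{\left(j,t \right)} = t t - 12 = t^{2} - 12 = -12 + t^{2}$)
$I{\left(x,c \right)} = - \frac{13}{2}$ ($I{\left(x,c \right)} = -3 - \frac{7}{11 - 9} = -3 - \frac{7}{2} = - \frac{13}{2}$)
$y{\left(F \right)} = - \frac{2}{-83 + F^{2}}$ ($y{\left(F \right)} = - \frac{2}{\left(-12 + F^{2}\right) - 71} = - \frac{2}{-83 + F^{2}}$)
$\sqrt{y{\left(22 \right)} + I{\left(123,-13 \right)}} = \sqrt{- \frac{2}{-83 + 22^{2}} - \frac{13}{2}} = \sqrt{- \frac{2}{-83 + 484} - \frac{13}{2}} = \sqrt{- \frac{2}{401} - \frac{13}{2}} = \sqrt{- \frac{5217}{802}} = \frac{i \sqrt{4184034}}{802}$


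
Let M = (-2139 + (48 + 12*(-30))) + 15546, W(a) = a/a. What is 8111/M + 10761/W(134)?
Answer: 140923406/13095 ≈ 10762.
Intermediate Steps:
W(a) = 1
M = 13095 (M = (-2139 + (48 - 360)) + 15546 = (-2139 - 312) + 15546 = -2451 + 15546 = 13095)
8111/M + 10761/W(134) = 8111/13095 + 10761/1 = 8111*(1/13095) + 10761*1 = 8111/13095 + 10761 = 140923406/13095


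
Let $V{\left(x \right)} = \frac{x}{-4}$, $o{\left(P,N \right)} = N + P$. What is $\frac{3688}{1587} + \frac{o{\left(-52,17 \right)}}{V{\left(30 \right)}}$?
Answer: $\frac{3698}{529} \approx 6.9905$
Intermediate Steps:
$V{\left(x \right)} = - \frac{x}{4}$ ($V{\left(x \right)} = x \left(- \frac{1}{4}\right) = - \frac{x}{4}$)
$\frac{3688}{1587} + \frac{o{\left(-52,17 \right)}}{V{\left(30 \right)}} = \frac{3688}{1587} + \frac{17 - 52}{\left(- \frac{1}{4}\right) 30} = 3688 \cdot \frac{1}{1587} - \frac{35}{- \frac{15}{2}} = \frac{3688}{1587} - - \frac{14}{3} = \frac{3688}{1587} + \frac{14}{3} = \frac{3698}{529}$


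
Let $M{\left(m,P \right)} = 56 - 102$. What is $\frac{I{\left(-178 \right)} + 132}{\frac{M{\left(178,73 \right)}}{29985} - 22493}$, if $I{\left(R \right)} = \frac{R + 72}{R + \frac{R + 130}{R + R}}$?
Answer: $- \frac{6293833509}{1067658546533} \approx -0.005895$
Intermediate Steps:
$M{\left(m,P \right)} = -46$ ($M{\left(m,P \right)} = 56 - 102 = -46$)
$I{\left(R \right)} = \frac{72 + R}{R + \frac{130 + R}{2 R}}$
$\frac{I{\left(-178 \right)} + 132}{\frac{M{\left(178,73 \right)}}{29985} - 22493} = \frac{2 \left(-178\right) \frac{1}{130 - 178 + 2 \left(-178\right)^{2}} \left(72 - 178\right) + 132}{- \frac{46}{29985} - 22493} = \frac{2 \left(-178\right) \frac{1}{130 - 178 + 2 \cdot 31684} \left(-106\right) + 132}{\left(-46\right) \frac{1}{29985} - 22493} = \frac{2 \left(-178\right) \frac{1}{130 - 178 + 63368} \left(-106\right) + 132}{- \frac{46}{29985} - 22493} = \frac{2 \left(-178\right) \frac{1}{63320} \left(-106\right) + 132}{- \frac{674452651}{29985}} = \left(2 \left(-178\right) \frac{1}{63320} \left(-106\right) + 132\right) \left(- \frac{29985}{674452651}\right) = \left(\frac{4717}{7915} + 132\right) \left(- \frac{29985}{674452651}\right) = \frac{1049497}{7915} \left(- \frac{29985}{674452651}\right) = - \frac{6293833509}{1067658546533}$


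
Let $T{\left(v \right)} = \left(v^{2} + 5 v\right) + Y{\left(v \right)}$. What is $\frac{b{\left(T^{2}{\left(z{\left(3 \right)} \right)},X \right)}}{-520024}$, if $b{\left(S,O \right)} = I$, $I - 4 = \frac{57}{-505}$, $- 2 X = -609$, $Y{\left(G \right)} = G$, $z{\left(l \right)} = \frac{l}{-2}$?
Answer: $- \frac{1963}{262612120} \approx -7.4749 \cdot 10^{-6}$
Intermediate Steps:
$z{\left(l \right)} = - \frac{l}{2}$ ($z{\left(l \right)} = l \left(- \frac{1}{2}\right) = - \frac{l}{2}$)
$X = \frac{609}{2}$ ($X = \left(- \frac{1}{2}\right) \left(-609\right) = \frac{609}{2} \approx 304.5$)
$T{\left(v \right)} = v^{2} + 6 v$ ($T{\left(v \right)} = \left(v^{2} + 5 v\right) + v = v^{2} + 6 v$)
$I = \frac{1963}{505}$ ($I = 4 + \frac{57}{-505} = 4 + 57 \left(- \frac{1}{505}\right) = 4 - \frac{57}{505} = \frac{1963}{505} \approx 3.8871$)
$b{\left(S,O \right)} = \frac{1963}{505}$
$\frac{b{\left(T^{2}{\left(z{\left(3 \right)} \right)},X \right)}}{-520024} = \frac{1963}{505 \left(-520024\right)} = \frac{1963}{505} \left(- \frac{1}{520024}\right) = - \frac{1963}{262612120}$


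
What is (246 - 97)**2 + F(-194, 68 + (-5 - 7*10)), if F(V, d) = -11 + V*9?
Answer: 20444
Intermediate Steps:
F(V, d) = -11 + 9*V
(246 - 97)**2 + F(-194, 68 + (-5 - 7*10)) = (246 - 97)**2 + (-11 + 9*(-194)) = 149**2 + (-11 - 1746) = 22201 - 1757 = 20444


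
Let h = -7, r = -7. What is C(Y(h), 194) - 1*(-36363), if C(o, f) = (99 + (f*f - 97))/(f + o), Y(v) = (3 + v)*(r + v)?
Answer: 4564194/125 ≈ 36514.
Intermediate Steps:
Y(v) = (-7 + v)*(3 + v) (Y(v) = (3 + v)*(-7 + v) = (-7 + v)*(3 + v))
C(o, f) = (2 + f**2)/(f + o) (C(o, f) = (99 + (f**2 - 97))/(f + o) = (99 + (-97 + f**2))/(f + o) = (2 + f**2)/(f + o))
C(Y(h), 194) - 1*(-36363) = (2 + 194**2)/(194 + (-21 + (-7)**2 - 4*(-7))) - 1*(-36363) = (2 + 37636)/(194 + (-21 + 49 + 28)) + 36363 = 37638/(194 + 56) + 36363 = 37638/250 + 36363 = (1/250)*37638 + 36363 = 18819/125 + 36363 = 4564194/125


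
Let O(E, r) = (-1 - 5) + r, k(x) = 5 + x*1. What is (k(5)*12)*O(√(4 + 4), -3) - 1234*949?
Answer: -1172146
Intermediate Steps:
k(x) = 5 + x
O(E, r) = -6 + r
(k(5)*12)*O(√(4 + 4), -3) - 1234*949 = ((5 + 5)*12)*(-6 - 3) - 1234*949 = (10*12)*(-9) - 1171066 = 120*(-9) - 1171066 = -1080 - 1171066 = -1172146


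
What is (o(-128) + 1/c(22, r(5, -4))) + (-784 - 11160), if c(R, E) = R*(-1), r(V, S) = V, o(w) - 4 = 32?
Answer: -261977/22 ≈ -11908.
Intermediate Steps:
o(w) = 36 (o(w) = 4 + 32 = 36)
c(R, E) = -R
(o(-128) + 1/c(22, r(5, -4))) + (-784 - 11160) = (36 + 1/(-1*22)) + (-784 - 11160) = (36 + 1/(-22)) - 11944 = (36 - 1/22) - 11944 = 791/22 - 11944 = -261977/22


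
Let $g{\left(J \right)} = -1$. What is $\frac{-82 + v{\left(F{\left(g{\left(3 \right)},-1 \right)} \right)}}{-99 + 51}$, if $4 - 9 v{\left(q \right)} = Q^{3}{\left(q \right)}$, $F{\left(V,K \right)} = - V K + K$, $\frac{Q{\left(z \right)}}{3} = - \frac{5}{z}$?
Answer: $\frac{9247}{3456} \approx 2.6756$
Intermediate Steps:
$Q{\left(z \right)} = - \frac{15}{z}$ ($Q{\left(z \right)} = 3 \left(- \frac{5}{z}\right) = - \frac{15}{z}$)
$F{\left(V,K \right)} = K - K V$ ($F{\left(V,K \right)} = - K V + K = K - K V$)
$v{\left(q \right)} = \frac{4}{9} + \frac{375}{q^{3}}$ ($v{\left(q \right)} = \frac{4}{9} - \frac{\left(- \frac{15}{q}\right)^{3}}{9} = \frac{4}{9} - \frac{\left(-3375\right) \frac{1}{q^{3}}}{9} = \frac{4}{9} + \frac{375}{q^{3}}$)
$\frac{-82 + v{\left(F{\left(g{\left(3 \right)},-1 \right)} \right)}}{-99 + 51} = \frac{-82 + \left(\frac{4}{9} + \frac{375}{\left(-1\right) \left(1 - -1\right)^{3}}\right)}{-99 + 51} = \frac{-82 + \left(\frac{4}{9} + \frac{375}{\left(-1\right) \left(1 + 1\right)^{3}}\right)}{-48} = - \frac{-82 + \left(\frac{4}{9} + \frac{375}{-8}\right)}{48} = - \frac{-82 + \left(\frac{4}{9} + 375 \left(- \frac{1}{8}\right)\right)}{48} = - \frac{-82 + \left(\frac{4}{9} - \frac{375}{8}\right)}{48} = - \frac{-82 - \frac{3343}{72}}{48} = \left(- \frac{1}{48}\right) \left(- \frac{9247}{72}\right) = \frac{9247}{3456}$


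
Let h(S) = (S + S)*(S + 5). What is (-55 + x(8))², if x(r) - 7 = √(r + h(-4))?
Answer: 2304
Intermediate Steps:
h(S) = 2*S*(5 + S) (h(S) = (2*S)*(5 + S) = 2*S*(5 + S))
x(r) = 7 + √(-8 + r) (x(r) = 7 + √(r + 2*(-4)*(5 - 4)) = 7 + √(r + 2*(-4)*1) = 7 + √(r - 8) = 7 + √(-8 + r))
(-55 + x(8))² = (-55 + (7 + √(-8 + 8)))² = (-55 + (7 + √0))² = (-55 + (7 + 0))² = (-55 + 7)² = (-48)² = 2304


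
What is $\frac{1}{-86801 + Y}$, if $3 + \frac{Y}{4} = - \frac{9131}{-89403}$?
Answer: $- \frac{89403}{7761306115} \approx -1.1519 \cdot 10^{-5}$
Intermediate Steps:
$Y = - \frac{1036312}{89403}$ ($Y = -12 + 4 \left(- \frac{9131}{-89403}\right) = -12 + 4 \left(\left(-9131\right) \left(- \frac{1}{89403}\right)\right) = -12 + 4 \cdot \frac{9131}{89403} = -12 + \frac{36524}{89403} = - \frac{1036312}{89403} \approx -11.591$)
$\frac{1}{-86801 + Y} = \frac{1}{-86801 - \frac{1036312}{89403}} = \frac{1}{- \frac{7761306115}{89403}} = - \frac{89403}{7761306115}$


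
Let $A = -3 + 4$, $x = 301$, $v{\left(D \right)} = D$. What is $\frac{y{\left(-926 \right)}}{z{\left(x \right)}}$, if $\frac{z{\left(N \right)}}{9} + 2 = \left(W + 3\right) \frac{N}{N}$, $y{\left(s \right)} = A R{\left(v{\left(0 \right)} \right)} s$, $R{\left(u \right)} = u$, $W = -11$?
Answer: $0$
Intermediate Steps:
$A = 1$
$y{\left(s \right)} = 0$ ($y{\left(s \right)} = 1 \cdot 0 s = 0 s = 0$)
$z{\left(N \right)} = -90$ ($z{\left(N \right)} = -18 + 9 \left(-11 + 3\right) \frac{N}{N} = -18 + 9 \left(\left(-8\right) 1\right) = -18 + 9 \left(-8\right) = -18 - 72 = -90$)
$\frac{y{\left(-926 \right)}}{z{\left(x \right)}} = \frac{0}{-90} = 0 \left(- \frac{1}{90}\right) = 0$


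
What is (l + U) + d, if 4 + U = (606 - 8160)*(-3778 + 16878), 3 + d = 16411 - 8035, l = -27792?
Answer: -98976823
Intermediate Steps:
d = 8373 (d = -3 + (16411 - 8035) = -3 + 8376 = 8373)
U = -98957404 (U = -4 + (606 - 8160)*(-3778 + 16878) = -4 - 7554*13100 = -4 - 98957400 = -98957404)
(l + U) + d = (-27792 - 98957404) + 8373 = -98985196 + 8373 = -98976823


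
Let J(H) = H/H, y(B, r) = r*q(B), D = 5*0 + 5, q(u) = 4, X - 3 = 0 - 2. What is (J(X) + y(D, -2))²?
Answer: 49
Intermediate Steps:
X = 1 (X = 3 + (0 - 2) = 3 - 2 = 1)
D = 5 (D = 0 + 5 = 5)
y(B, r) = 4*r (y(B, r) = r*4 = 4*r)
J(H) = 1
(J(X) + y(D, -2))² = (1 + 4*(-2))² = (1 - 8)² = (-7)² = 49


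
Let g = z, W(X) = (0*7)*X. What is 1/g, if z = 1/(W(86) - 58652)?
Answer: -58652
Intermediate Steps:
W(X) = 0 (W(X) = 0*X = 0)
z = -1/58652 (z = 1/(0 - 58652) = 1/(-58652) = -1/58652 ≈ -1.7050e-5)
g = -1/58652 ≈ -1.7050e-5
1/g = 1/(-1/58652) = -58652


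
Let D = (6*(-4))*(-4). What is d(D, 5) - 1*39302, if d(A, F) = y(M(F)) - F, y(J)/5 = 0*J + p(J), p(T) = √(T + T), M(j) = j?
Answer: -39307 + 5*√10 ≈ -39291.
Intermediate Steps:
p(T) = √2*√T (p(T) = √(2*T) = √2*√T)
D = 96 (D = -24*(-4) = 96)
y(J) = 5*√2*√J (y(J) = 5*(0*J + √2*√J) = 5*(0 + √2*√J) = 5*(√2*√J) = 5*√2*√J)
d(A, F) = -F + 5*√2*√F (d(A, F) = 5*√2*√F - F = -F + 5*√2*√F)
d(D, 5) - 1*39302 = (-1*5 + 5*√2*√5) - 1*39302 = (-5 + 5*√10) - 39302 = -39307 + 5*√10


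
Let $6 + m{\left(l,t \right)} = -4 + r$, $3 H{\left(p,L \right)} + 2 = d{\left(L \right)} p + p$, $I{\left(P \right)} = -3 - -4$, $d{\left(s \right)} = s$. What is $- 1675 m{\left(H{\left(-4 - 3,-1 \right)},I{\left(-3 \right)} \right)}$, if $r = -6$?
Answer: $26800$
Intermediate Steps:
$I{\left(P \right)} = 1$ ($I{\left(P \right)} = -3 + 4 = 1$)
$H{\left(p,L \right)} = - \frac{2}{3} + \frac{p}{3} + \frac{L p}{3}$ ($H{\left(p,L \right)} = - \frac{2}{3} + \frac{L p + p}{3} = - \frac{2}{3} + \frac{p + L p}{3} = - \frac{2}{3} + \left(\frac{p}{3} + \frac{L p}{3}\right) = - \frac{2}{3} + \frac{p}{3} + \frac{L p}{3}$)
$m{\left(l,t \right)} = -16$ ($m{\left(l,t \right)} = -6 - 10 = -16$)
$- 1675 m{\left(H{\left(-4 - 3,-1 \right)},I{\left(-3 \right)} \right)} = \left(-1675\right) \left(-16\right) = 26800$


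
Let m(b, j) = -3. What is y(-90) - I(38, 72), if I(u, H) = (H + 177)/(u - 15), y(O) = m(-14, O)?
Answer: -318/23 ≈ -13.826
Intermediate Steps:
y(O) = -3
I(u, H) = (177 + H)/(-15 + u)
y(-90) - I(38, 72) = -3 - (177 + 72)/(-15 + 38) = -3 - 249/23 = -318/23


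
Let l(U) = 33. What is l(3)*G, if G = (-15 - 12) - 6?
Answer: -1089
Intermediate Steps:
G = -33 (G = -27 - 6 = -33)
l(3)*G = 33*(-33) = -1089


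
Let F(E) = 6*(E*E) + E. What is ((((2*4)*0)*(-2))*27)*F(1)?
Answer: 0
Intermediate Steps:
F(E) = E + 6*E² (F(E) = 6*E² + E = E + 6*E²)
((((2*4)*0)*(-2))*27)*F(1) = ((((2*4)*0)*(-2))*27)*(1*(1 + 6*1)) = (((8*0)*(-2))*27)*(1*(1 + 6)) = ((0*(-2))*27)*(1*7) = (0*27)*7 = 0*7 = 0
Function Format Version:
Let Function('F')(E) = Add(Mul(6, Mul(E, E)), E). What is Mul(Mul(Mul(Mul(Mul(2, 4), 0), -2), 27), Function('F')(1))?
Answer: 0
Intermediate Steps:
Function('F')(E) = Add(E, Mul(6, Pow(E, 2))) (Function('F')(E) = Add(Mul(6, Pow(E, 2)), E) = Add(E, Mul(6, Pow(E, 2))))
Mul(Mul(Mul(Mul(Mul(2, 4), 0), -2), 27), Function('F')(1)) = Mul(Mul(Mul(Mul(Mul(2, 4), 0), -2), 27), Mul(1, Add(1, Mul(6, 1)))) = Mul(Mul(Mul(Mul(8, 0), -2), 27), Mul(1, Add(1, 6))) = Mul(Mul(Mul(0, -2), 27), Mul(1, 7)) = Mul(Mul(0, 27), 7) = Mul(0, 7) = 0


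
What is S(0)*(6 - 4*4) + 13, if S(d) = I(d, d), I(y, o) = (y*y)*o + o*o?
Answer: 13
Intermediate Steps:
I(y, o) = o**2 + o*y**2 (I(y, o) = y**2*o + o**2 = o*y**2 + o**2 = o**2 + o*y**2)
S(d) = d*(d + d**2)
S(0)*(6 - 4*4) + 13 = (0**2*(1 + 0))*(6 - 4*4) + 13 = (0*1)*(6 - 16) + 13 = 0*(-10) + 13 = 0 + 13 = 13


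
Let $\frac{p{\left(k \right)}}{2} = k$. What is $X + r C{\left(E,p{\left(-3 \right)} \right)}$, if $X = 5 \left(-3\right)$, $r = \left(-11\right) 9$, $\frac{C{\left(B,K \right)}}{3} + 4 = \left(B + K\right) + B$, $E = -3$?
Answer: $4737$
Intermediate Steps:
$p{\left(k \right)} = 2 k$
$C{\left(B,K \right)} = -12 + 3 K + 6 B$ ($C{\left(B,K \right)} = -12 + 3 \left(\left(B + K\right) + B\right) = -12 + 3 \left(K + 2 B\right) = -12 + \left(3 K + 6 B\right) = -12 + 3 K + 6 B$)
$r = -99$
$X = -15$
$X + r C{\left(E,p{\left(-3 \right)} \right)} = -15 - 99 \left(-12 + 3 \cdot 2 \left(-3\right) + 6 \left(-3\right)\right) = -15 - 99 \left(-12 + 3 \left(-6\right) - 18\right) = -15 - 99 \left(-12 - 18 - 18\right) = -15 - -4752 = -15 + 4752 = 4737$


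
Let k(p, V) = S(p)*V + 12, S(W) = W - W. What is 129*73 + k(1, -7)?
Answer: 9429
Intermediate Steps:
S(W) = 0
k(p, V) = 12 (k(p, V) = 0*V + 12 = 0 + 12 = 12)
129*73 + k(1, -7) = 129*73 + 12 = 9417 + 12 = 9429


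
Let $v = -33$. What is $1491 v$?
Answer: $-49203$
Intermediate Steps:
$1491 v = 1491 \left(-33\right) = -49203$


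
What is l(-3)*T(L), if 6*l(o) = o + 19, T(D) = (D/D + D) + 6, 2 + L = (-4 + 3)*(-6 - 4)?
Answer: 40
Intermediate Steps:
L = 8 (L = -2 + (-4 + 3)*(-6 - 4) = -2 - 1*(-10) = -2 + 10 = 8)
T(D) = 7 + D (T(D) = (1 + D) + 6 = 7 + D)
l(o) = 19/6 + o/6 (l(o) = (o + 19)/6 = (19 + o)/6 = 19/6 + o/6)
l(-3)*T(L) = (19/6 + (⅙)*(-3))*(7 + 8) = (19/6 - ½)*15 = (8/3)*15 = 40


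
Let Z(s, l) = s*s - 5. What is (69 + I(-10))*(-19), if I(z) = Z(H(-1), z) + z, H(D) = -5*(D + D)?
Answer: -2926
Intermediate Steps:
H(D) = -10*D
Z(s, l) = -5 + s² (Z(s, l) = s² - 5 = -5 + s²)
I(z) = 95 + z (I(z) = (-5 + (-10*(-1))²) + z = (-5 + 10²) + z = (-5 + 100) + z = 95 + z)
(69 + I(-10))*(-19) = (69 + (95 - 10))*(-19) = (69 + 85)*(-19) = 154*(-19) = -2926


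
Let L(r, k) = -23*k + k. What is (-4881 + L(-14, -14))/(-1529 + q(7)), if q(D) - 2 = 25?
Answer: 4573/1502 ≈ 3.0446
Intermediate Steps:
L(r, k) = -22*k
q(D) = 27 (q(D) = 2 + 25 = 27)
(-4881 + L(-14, -14))/(-1529 + q(7)) = (-4881 - 22*(-14))/(-1529 + 27) = (-4881 + 308)/(-1502) = -4573*(-1/1502) = 4573/1502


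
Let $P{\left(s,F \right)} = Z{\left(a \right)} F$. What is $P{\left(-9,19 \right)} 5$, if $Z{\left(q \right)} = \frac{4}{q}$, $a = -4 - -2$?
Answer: $-190$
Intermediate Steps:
$a = -2$ ($a = -4 + 2 = -2$)
$P{\left(s,F \right)} = - 2 F$ ($P{\left(s,F \right)} = \frac{4}{-2} F = 4 \left(- \frac{1}{2}\right) F = - 2 F$)
$P{\left(-9,19 \right)} 5 = \left(-2\right) 19 \cdot 5 = \left(-38\right) 5 = -190$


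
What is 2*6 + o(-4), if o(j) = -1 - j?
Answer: 15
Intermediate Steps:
2*6 + o(-4) = 2*6 + (-1 - 1*(-4)) = 12 + (-1 + 4) = 12 + 3 = 15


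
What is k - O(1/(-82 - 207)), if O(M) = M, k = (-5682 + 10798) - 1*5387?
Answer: -78318/289 ≈ -271.00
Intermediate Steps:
k = -271 (k = 5116 - 5387 = -271)
k - O(1/(-82 - 207)) = -271 - 1/(-82 - 207) = -271 - 1/(-289) = -271 - 1*(-1/289) = -271 + 1/289 = -78318/289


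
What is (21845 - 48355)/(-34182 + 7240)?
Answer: 13255/13471 ≈ 0.98397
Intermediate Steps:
(21845 - 48355)/(-34182 + 7240) = -26510/(-26942) = -26510*(-1/26942) = 13255/13471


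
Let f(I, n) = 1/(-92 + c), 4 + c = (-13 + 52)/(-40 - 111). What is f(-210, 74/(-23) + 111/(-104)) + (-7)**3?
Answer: -4985656/14535 ≈ -343.01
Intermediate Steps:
c = -643/151 (c = -4 + (-13 + 52)/(-40 - 111) = -4 + 39/(-151) = -4 + 39*(-1/151) = -4 - 39/151 = -643/151 ≈ -4.2583)
f(I, n) = -151/14535 (f(I, n) = 1/(-92 - 643/151) = 1/(-14535/151) = -151/14535)
f(-210, 74/(-23) + 111/(-104)) + (-7)**3 = -151/14535 + (-7)**3 = -151/14535 - 343 = -4985656/14535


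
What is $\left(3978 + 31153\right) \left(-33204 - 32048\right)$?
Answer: $-2292368012$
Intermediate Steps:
$\left(3978 + 31153\right) \left(-33204 - 32048\right) = 35131 \left(-65252\right) = -2292368012$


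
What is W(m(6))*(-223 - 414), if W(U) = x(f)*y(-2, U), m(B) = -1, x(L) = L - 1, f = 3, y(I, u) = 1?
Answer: -1274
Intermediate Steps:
x(L) = -1 + L
W(U) = 2 (W(U) = (-1 + 3)*1 = 2*1 = 2)
W(m(6))*(-223 - 414) = 2*(-223 - 414) = 2*(-637) = -1274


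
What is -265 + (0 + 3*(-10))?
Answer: -295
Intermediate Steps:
-265 + (0 + 3*(-10)) = -265 + (0 - 30) = -265 - 30 = -295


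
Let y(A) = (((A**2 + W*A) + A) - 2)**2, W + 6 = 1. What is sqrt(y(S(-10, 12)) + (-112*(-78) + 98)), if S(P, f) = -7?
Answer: sqrt(14459) ≈ 120.25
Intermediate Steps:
W = -5 (W = -6 + 1 = -5)
y(A) = (-2 + A**2 - 4*A)**2 (y(A) = (((A**2 - 5*A) + A) - 2)**2 = ((A**2 - 4*A) - 2)**2 = (-2 + A**2 - 4*A)**2)
sqrt(y(S(-10, 12)) + (-112*(-78) + 98)) = sqrt((-2 + (-7)**2 - 4*(-7))**2 + (-112*(-78) + 98)) = sqrt((-2 + 49 + 28)**2 + (8736 + 98)) = sqrt(75**2 + 8834) = sqrt(5625 + 8834) = sqrt(14459)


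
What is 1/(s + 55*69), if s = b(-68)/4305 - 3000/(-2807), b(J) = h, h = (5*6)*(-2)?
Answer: 115087/436876561 ≈ 0.00026343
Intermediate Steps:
h = -60 (h = 30*(-2) = -60)
b(J) = -60
s = 121396/115087 (s = -60/4305 - 3000/(-2807) = -60*1/4305 - 3000*(-1/2807) = -4/287 + 3000/2807 = 121396/115087 ≈ 1.0548)
1/(s + 55*69) = 1/(121396/115087 + 55*69) = 1/(121396/115087 + 3795) = 1/(436876561/115087) = 115087/436876561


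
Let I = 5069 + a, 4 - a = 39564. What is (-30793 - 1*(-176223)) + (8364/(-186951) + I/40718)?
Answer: 369015252123149/2537423606 ≈ 1.4543e+5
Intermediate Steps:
a = -39560 (a = 4 - 1*39564 = 4 - 39564 = -39560)
I = -34491 (I = 5069 - 39560 = -34491)
(-30793 - 1*(-176223)) + (8364/(-186951) + I/40718) = (-30793 - 1*(-176223)) + (8364/(-186951) - 34491/40718) = (-30793 + 176223) + (8364*(-1/186951) - 34491*1/40718) = 145430 + (-2788/62317 - 34491/40718) = 145430 - 2262897431/2537423606 = 369015252123149/2537423606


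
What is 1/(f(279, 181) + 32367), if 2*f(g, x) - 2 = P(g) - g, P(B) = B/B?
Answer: 1/32229 ≈ 3.1028e-5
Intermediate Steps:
P(B) = 1
f(g, x) = 3/2 - g/2 (f(g, x) = 1 + (1 - g)/2 = 1 + (½ - g/2) = 3/2 - g/2)
1/(f(279, 181) + 32367) = 1/((3/2 - ½*279) + 32367) = 1/((3/2 - 279/2) + 32367) = 1/(-138 + 32367) = 1/32229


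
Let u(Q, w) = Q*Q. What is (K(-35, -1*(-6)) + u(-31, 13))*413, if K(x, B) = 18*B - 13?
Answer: 436128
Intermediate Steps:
u(Q, w) = Q**2
K(x, B) = -13 + 18*B
(K(-35, -1*(-6)) + u(-31, 13))*413 = ((-13 + 18*(-1*(-6))) + (-31)**2)*413 = ((-13 + 18*6) + 961)*413 = ((-13 + 108) + 961)*413 = (95 + 961)*413 = 1056*413 = 436128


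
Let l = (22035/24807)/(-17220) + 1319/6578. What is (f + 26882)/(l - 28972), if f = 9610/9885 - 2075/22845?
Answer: -2527208894419242557524/2723584146976137773759 ≈ -0.92790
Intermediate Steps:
f = 2653721/3010971 (f = 9610*(1/9885) - 2075*1/22845 = 1922/1977 - 415/4569 = 2653721/3010971 ≈ 0.88135)
l = 18776697001/93665576004 (l = (22035*(1/24807))*(-1/17220) + 1319*(1/6578) = (7345/8269)*(-1/17220) + 1319/6578 = -1469/28478436 + 1319/6578 = 18776697001/93665576004 ≈ 0.20047)
(f + 26882)/(l - 28972) = (2653721/3010971 + 26882)/(18776697001/93665576004 - 28972) = 80943576143/(3010971*(-2713660291290887/93665576004)) = (80943576143/3010971)*(-93665576004/2713660291290887) = -2527208894419242557524/2723584146976137773759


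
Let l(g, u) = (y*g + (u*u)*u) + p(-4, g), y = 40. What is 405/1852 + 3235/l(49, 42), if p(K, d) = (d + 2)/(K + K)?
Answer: 294304625/1126632716 ≈ 0.26122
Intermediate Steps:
p(K, d) = (2 + d)/(2*K) (p(K, d) = (2 + d)/((2*K)) = (2 + d)*(1/(2*K)) = (2 + d)/(2*K))
l(g, u) = -1/4 + u**3 + 319*g/8 (l(g, u) = (40*g + (u*u)*u) + (1/2)*(2 + g)/(-4) = (40*g + u**2*u) + (1/2)*(-1/4)*(2 + g) = (40*g + u**3) + (-1/4 - g/8) = (u**3 + 40*g) + (-1/4 - g/8) = -1/4 + u**3 + 319*g/8)
405/1852 + 3235/l(49, 42) = 405/1852 + 3235/(-1/4 + 42**3 + (319/8)*49) = 405*(1/1852) + 3235/(-1/4 + 74088 + 15631/8) = 405/1852 + 3235/(608333/8) = 405/1852 + 3235*(8/608333) = 405/1852 + 25880/608333 = 294304625/1126632716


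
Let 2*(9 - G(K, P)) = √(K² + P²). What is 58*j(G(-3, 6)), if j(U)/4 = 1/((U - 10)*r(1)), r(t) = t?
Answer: 928/41 - 1392*√5/41 ≈ -53.283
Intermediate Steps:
G(K, P) = 9 - √(K² + P²)/2
j(U) = 4/(-10 + U) (j(U) = 4*(1/((U - 10)*1)) = 4*(1/(-10 + U)) = 4/(-10 + U))
58*j(G(-3, 6)) = 58*(4/(-10 + (9 - √((-3)² + 6²)/2))) = 58*(4/(-10 + (9 - √(9 + 36)/2))) = 58*(4/(-10 + (9 - 3*√5/2))) = 58*(4/(-1 - 3*√5/2)) = 232/(-1 - 3*√5/2)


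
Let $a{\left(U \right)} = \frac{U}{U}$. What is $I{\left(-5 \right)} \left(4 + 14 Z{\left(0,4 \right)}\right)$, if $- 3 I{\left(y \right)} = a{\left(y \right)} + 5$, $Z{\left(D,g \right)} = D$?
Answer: $-8$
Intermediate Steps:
$a{\left(U \right)} = 1$
$I{\left(y \right)} = -2$ ($I{\left(y \right)} = - \frac{1 + 5}{3} = \left(- \frac{1}{3}\right) 6 = -2$)
$I{\left(-5 \right)} \left(4 + 14 Z{\left(0,4 \right)}\right) = - 2 \left(4 + 14 \cdot 0\right) = - 2 \left(4 + 0\right) = \left(-2\right) 4 = -8$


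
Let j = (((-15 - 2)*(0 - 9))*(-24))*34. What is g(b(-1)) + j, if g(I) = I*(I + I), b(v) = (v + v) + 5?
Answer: -124830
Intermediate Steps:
j = -124848 (j = (-17*(-9)*(-24))*34 = (153*(-24))*34 = -3672*34 = -124848)
b(v) = 5 + 2*v (b(v) = 2*v + 5 = 5 + 2*v)
g(I) = 2*I² (g(I) = I*(2*I) = 2*I²)
g(b(-1)) + j = 2*(5 + 2*(-1))² - 124848 = 2*(5 - 2)² - 124848 = 2*3² - 124848 = 2*9 - 124848 = 18 - 124848 = -124830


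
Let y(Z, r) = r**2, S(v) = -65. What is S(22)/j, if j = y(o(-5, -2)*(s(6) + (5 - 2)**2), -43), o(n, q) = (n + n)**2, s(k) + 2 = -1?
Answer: -65/1849 ≈ -0.035154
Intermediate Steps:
s(k) = -3 (s(k) = -2 - 1 = -3)
o(n, q) = 4*n**2 (o(n, q) = (2*n)**2 = 4*n**2)
j = 1849 (j = (-43)**2 = 1849)
S(22)/j = -65/1849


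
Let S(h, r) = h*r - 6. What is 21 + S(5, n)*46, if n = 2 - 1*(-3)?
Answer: 895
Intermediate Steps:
n = 5 (n = 2 + 3 = 5)
S(h, r) = -6 + h*r
21 + S(5, n)*46 = 21 + (-6 + 5*5)*46 = 21 + (-6 + 25)*46 = 21 + 19*46 = 21 + 874 = 895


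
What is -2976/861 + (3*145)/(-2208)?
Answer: -771727/211232 ≈ -3.6535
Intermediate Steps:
-2976/861 + (3*145)/(-2208) = -2976*1/861 + 435*(-1/2208) = -992/287 - 145/736 = -771727/211232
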